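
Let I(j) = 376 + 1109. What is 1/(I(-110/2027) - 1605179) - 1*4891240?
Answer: -7844052240561/1603694 ≈ -4.8912e+6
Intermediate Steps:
I(j) = 1485
1/(I(-110/2027) - 1605179) - 1*4891240 = 1/(1485 - 1605179) - 1*4891240 = 1/(-1603694) - 4891240 = -1/1603694 - 4891240 = -7844052240561/1603694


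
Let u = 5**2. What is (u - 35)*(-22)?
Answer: 220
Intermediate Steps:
u = 25
(u - 35)*(-22) = (25 - 35)*(-22) = -10*(-22) = 220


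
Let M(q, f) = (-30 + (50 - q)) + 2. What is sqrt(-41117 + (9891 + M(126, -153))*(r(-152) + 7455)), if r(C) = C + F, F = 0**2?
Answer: 8*sqrt(1116146) ≈ 8451.8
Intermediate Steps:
F = 0
M(q, f) = 22 - q (M(q, f) = (20 - q) + 2 = 22 - q)
r(C) = C (r(C) = C + 0 = C)
sqrt(-41117 + (9891 + M(126, -153))*(r(-152) + 7455)) = sqrt(-41117 + (9891 + (22 - 1*126))*(-152 + 7455)) = sqrt(-41117 + (9891 + (22 - 126))*7303) = sqrt(-41117 + (9891 - 104)*7303) = sqrt(-41117 + 9787*7303) = sqrt(-41117 + 71474461) = sqrt(71433344) = 8*sqrt(1116146)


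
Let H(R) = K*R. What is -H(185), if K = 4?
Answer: -740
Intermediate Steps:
H(R) = 4*R
-H(185) = -4*185 = -1*740 = -740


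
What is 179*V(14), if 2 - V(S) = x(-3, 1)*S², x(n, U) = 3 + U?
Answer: -139978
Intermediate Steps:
V(S) = 2 - 4*S² (V(S) = 2 - (3 + 1)*S² = 2 - 4*S²)
179*V(14) = 179*(2 - 4*14²) = 179*(2 - 4*196) = 179*(2 - 784) = 179*(-782) = -139978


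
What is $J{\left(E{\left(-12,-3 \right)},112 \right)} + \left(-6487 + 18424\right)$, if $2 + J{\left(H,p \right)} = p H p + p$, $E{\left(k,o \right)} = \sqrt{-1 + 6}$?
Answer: $12047 + 12544 \sqrt{5} \approx 40096.0$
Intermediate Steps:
$E{\left(k,o \right)} = \sqrt{5}$
$J{\left(H,p \right)} = -2 + p + H p^{2}$ ($J{\left(H,p \right)} = -2 + \left(p H p + p\right) = -2 + \left(H p p + p\right) = -2 + \left(H p^{2} + p\right) = -2 + \left(p + H p^{2}\right) = -2 + p + H p^{2}$)
$J{\left(E{\left(-12,-3 \right)},112 \right)} + \left(-6487 + 18424\right) = \left(-2 + 112 + \sqrt{5} \cdot 112^{2}\right) + \left(-6487 + 18424\right) = \left(-2 + 112 + \sqrt{5} \cdot 12544\right) + 11937 = \left(-2 + 112 + 12544 \sqrt{5}\right) + 11937 = \left(110 + 12544 \sqrt{5}\right) + 11937 = 12047 + 12544 \sqrt{5}$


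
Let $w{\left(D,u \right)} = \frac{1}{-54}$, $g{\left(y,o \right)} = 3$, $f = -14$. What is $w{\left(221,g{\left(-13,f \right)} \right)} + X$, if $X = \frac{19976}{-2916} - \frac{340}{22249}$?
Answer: $- \frac{223319455}{32439042} \approx -6.8843$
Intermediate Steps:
$w{\left(D,u \right)} = - \frac{1}{54}$
$X = - \frac{111359366}{16219521}$ ($X = 19976 \left(- \frac{1}{2916}\right) - \frac{340}{22249} = - \frac{4994}{729} - \frac{340}{22249} = - \frac{111359366}{16219521} \approx -6.8658$)
$w{\left(221,g{\left(-13,f \right)} \right)} + X = - \frac{1}{54} - \frac{111359366}{16219521} = - \frac{223319455}{32439042}$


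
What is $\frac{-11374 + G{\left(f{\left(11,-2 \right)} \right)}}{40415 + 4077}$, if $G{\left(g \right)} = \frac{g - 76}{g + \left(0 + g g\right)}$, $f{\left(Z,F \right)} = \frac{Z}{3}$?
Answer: $- \frac{250321}{978824} \approx -0.25574$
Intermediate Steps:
$f{\left(Z,F \right)} = \frac{Z}{3}$ ($f{\left(Z,F \right)} = Z \frac{1}{3} = \frac{Z}{3}$)
$G{\left(g \right)} = \frac{-76 + g}{g + g^{2}}$ ($G{\left(g \right)} = \frac{-76 + g}{g + \left(0 + g^{2}\right)} = \frac{-76 + g}{g + g^{2}}$)
$\frac{-11374 + G{\left(f{\left(11,-2 \right)} \right)}}{40415 + 4077} = \frac{-11374 + \frac{-76 + \frac{1}{3} \cdot 11}{\frac{1}{3} \cdot 11 \left(1 + \frac{1}{3} \cdot 11\right)}}{40415 + 4077} = \frac{-11374 + \frac{-76 + \frac{11}{3}}{\frac{11}{3} \left(1 + \frac{11}{3}\right)}}{44492} = \left(-11374 + \frac{3}{11} \frac{1}{\frac{14}{3}} \left(- \frac{217}{3}\right)\right) \frac{1}{44492} = \left(-11374 + \frac{3}{11} \cdot \frac{3}{14} \left(- \frac{217}{3}\right)\right) \frac{1}{44492} = \left(-11374 - \frac{93}{22}\right) \frac{1}{44492} = \left(- \frac{250321}{22}\right) \frac{1}{44492} = - \frac{250321}{978824}$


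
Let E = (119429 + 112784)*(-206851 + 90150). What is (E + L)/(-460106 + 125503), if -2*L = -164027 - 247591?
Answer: 27099283504/334603 ≈ 80989.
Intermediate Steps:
E = -27099489313 (E = 232213*(-116701) = -27099489313)
L = 205809 (L = -(-164027 - 247591)/2 = -1/2*(-411618) = 205809)
(E + L)/(-460106 + 125503) = (-27099489313 + 205809)/(-460106 + 125503) = -27099283504/(-334603) = -27099283504*(-1/334603) = 27099283504/334603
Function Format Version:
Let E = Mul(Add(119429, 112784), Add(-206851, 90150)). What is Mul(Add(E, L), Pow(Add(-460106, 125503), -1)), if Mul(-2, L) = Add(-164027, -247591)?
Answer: Rational(27099283504, 334603) ≈ 80989.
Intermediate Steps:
E = -27099489313 (E = Mul(232213, -116701) = -27099489313)
L = 205809 (L = Mul(Rational(-1, 2), Add(-164027, -247591)) = Mul(Rational(-1, 2), -411618) = 205809)
Mul(Add(E, L), Pow(Add(-460106, 125503), -1)) = Mul(Add(-27099489313, 205809), Pow(Add(-460106, 125503), -1)) = Mul(-27099283504, Pow(-334603, -1)) = Mul(-27099283504, Rational(-1, 334603)) = Rational(27099283504, 334603)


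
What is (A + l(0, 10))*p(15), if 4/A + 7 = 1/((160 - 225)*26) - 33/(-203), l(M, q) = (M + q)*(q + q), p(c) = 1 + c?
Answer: 7484997120/2345923 ≈ 3190.6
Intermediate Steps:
l(M, q) = 2*q*(M + q) (l(M, q) = (M + q)*(2*q) = 2*q*(M + q))
A = -1372280/2345923 (A = 4/(-7 + (1/((160 - 225)*26) - 33/(-203))) = 4/(-7 + ((1/26)/(-65) - 33*(-1/203))) = 4/(-7 + (-1/65*1/26 + 33/203)) = 4/(-7 + (-1/1690 + 33/203)) = 4/(-7 + 55567/343070) = 4/(-2345923/343070) = 4*(-343070/2345923) = -1372280/2345923 ≈ -0.58496)
(A + l(0, 10))*p(15) = (-1372280/2345923 + 2*10*(0 + 10))*(1 + 15) = (-1372280/2345923 + 2*10*10)*16 = (-1372280/2345923 + 200)*16 = (467812320/2345923)*16 = 7484997120/2345923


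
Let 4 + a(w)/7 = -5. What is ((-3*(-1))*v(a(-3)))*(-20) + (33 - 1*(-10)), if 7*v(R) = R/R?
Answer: 241/7 ≈ 34.429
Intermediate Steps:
a(w) = -63 (a(w) = -28 + 7*(-5) = -28 - 35 = -63)
v(R) = ⅐ (v(R) = (R/R)/7 = (⅐)*1 = ⅐)
((-3*(-1))*v(a(-3)))*(-20) + (33 - 1*(-10)) = (-3*(-1)*(⅐))*(-20) + (33 - 1*(-10)) = (3*(⅐))*(-20) + (33 + 10) = (3/7)*(-20) + 43 = -60/7 + 43 = 241/7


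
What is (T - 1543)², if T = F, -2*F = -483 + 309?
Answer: 2119936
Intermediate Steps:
F = 87 (F = -(-483 + 309)/2 = -½*(-174) = 87)
T = 87
(T - 1543)² = (87 - 1543)² = (-1456)² = 2119936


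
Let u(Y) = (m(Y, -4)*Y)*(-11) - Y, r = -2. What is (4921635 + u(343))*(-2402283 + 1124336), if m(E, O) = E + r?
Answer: -4644952682953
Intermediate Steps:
m(E, O) = -2 + E (m(E, O) = E - 2 = -2 + E)
u(Y) = -Y - 11*Y*(-2 + Y) (u(Y) = ((-2 + Y)*Y)*(-11) - Y = (Y*(-2 + Y))*(-11) - Y = -11*Y*(-2 + Y) - Y = -Y - 11*Y*(-2 + Y))
(4921635 + u(343))*(-2402283 + 1124336) = (4921635 + 343*(21 - 11*343))*(-2402283 + 1124336) = (4921635 + 343*(21 - 3773))*(-1277947) = (4921635 + 343*(-3752))*(-1277947) = (4921635 - 1286936)*(-1277947) = 3634699*(-1277947) = -4644952682953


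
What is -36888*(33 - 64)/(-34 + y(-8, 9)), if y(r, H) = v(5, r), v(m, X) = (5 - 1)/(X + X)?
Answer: -4574112/137 ≈ -33388.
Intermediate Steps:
v(m, X) = 2/X (v(m, X) = 4/((2*X)) = 4*(1/(2*X)) = 2/X)
y(r, H) = 2/r
-36888*(33 - 64)/(-34 + y(-8, 9)) = -36888*(33 - 64)/(-34 + 2/(-8)) = -(-1143528)/(-34 + 2*(-⅛)) = -(-1143528)/(-34 - ¼) = -(-1143528)/(-137/4) = -(-1143528)*(-4)/137 = -36888*124/137 = -4574112/137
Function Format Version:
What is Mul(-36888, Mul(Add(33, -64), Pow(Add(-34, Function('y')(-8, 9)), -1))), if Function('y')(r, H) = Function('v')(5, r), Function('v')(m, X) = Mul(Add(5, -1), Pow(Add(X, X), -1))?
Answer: Rational(-4574112, 137) ≈ -33388.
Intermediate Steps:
Function('v')(m, X) = Mul(2, Pow(X, -1)) (Function('v')(m, X) = Mul(4, Pow(Mul(2, X), -1)) = Mul(4, Mul(Rational(1, 2), Pow(X, -1))) = Mul(2, Pow(X, -1)))
Function('y')(r, H) = Mul(2, Pow(r, -1))
Mul(-36888, Mul(Add(33, -64), Pow(Add(-34, Function('y')(-8, 9)), -1))) = Mul(-36888, Mul(Add(33, -64), Pow(Add(-34, Mul(2, Pow(-8, -1))), -1))) = Mul(-36888, Mul(-31, Pow(Add(-34, Mul(2, Rational(-1, 8))), -1))) = Mul(-36888, Mul(-31, Pow(Add(-34, Rational(-1, 4)), -1))) = Mul(-36888, Mul(-31, Pow(Rational(-137, 4), -1))) = Mul(-36888, Mul(-31, Rational(-4, 137))) = Mul(-36888, Rational(124, 137)) = Rational(-4574112, 137)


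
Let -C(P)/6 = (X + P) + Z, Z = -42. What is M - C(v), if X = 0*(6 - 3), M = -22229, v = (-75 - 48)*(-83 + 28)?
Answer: 18109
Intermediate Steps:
v = 6765 (v = -123*(-55) = 6765)
X = 0 (X = 0*3 = 0)
C(P) = 252 - 6*P (C(P) = -6*((0 + P) - 42) = -6*(P - 42) = -6*(-42 + P) = 252 - 6*P)
M - C(v) = -22229 - (252 - 6*6765) = -22229 - (252 - 40590) = -22229 - 1*(-40338) = -22229 + 40338 = 18109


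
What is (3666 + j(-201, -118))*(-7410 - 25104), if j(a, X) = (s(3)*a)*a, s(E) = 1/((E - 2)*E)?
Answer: -557062362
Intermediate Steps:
s(E) = 1/(E*(-2 + E)) (s(E) = 1/((-2 + E)*E) = 1/(E*(-2 + E)))
j(a, X) = a**2/3 (j(a, X) = ((1/(3*(-2 + 3)))*a)*a = (((1/3)/1)*a)*a = (((1/3)*1)*a)*a = (a/3)*a = a**2/3)
(3666 + j(-201, -118))*(-7410 - 25104) = (3666 + (1/3)*(-201)**2)*(-7410 - 25104) = (3666 + (1/3)*40401)*(-32514) = (3666 + 13467)*(-32514) = 17133*(-32514) = -557062362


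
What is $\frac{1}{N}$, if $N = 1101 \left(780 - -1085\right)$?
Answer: $\frac{1}{2053365} \approx 4.8701 \cdot 10^{-7}$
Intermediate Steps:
$N = 2053365$ ($N = 1101 \left(780 + 1085\right) = 1101 \cdot 1865 = 2053365$)
$\frac{1}{N} = \frac{1}{2053365}$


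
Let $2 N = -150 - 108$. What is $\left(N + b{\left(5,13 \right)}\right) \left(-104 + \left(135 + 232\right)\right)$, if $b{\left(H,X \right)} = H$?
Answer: $-32612$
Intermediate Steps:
$N = -129$ ($N = \frac{-150 - 108}{2} = \frac{1}{2} \left(-258\right) = -129$)
$\left(N + b{\left(5,13 \right)}\right) \left(-104 + \left(135 + 232\right)\right) = \left(-129 + 5\right) \left(-104 + \left(135 + 232\right)\right) = - 124 \left(-104 + 367\right) = \left(-124\right) 263 = -32612$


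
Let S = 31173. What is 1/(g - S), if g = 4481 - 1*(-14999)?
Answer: -1/11693 ≈ -8.5521e-5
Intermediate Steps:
g = 19480 (g = 4481 + 14999 = 19480)
1/(g - S) = 1/(19480 - 1*31173) = 1/(19480 - 31173) = 1/(-11693) = -1/11693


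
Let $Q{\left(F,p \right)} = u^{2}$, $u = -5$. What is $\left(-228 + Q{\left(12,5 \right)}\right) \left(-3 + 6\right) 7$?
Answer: $-4263$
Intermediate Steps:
$Q{\left(F,p \right)} = 25$ ($Q{\left(F,p \right)} = \left(-5\right)^{2} = 25$)
$\left(-228 + Q{\left(12,5 \right)}\right) \left(-3 + 6\right) 7 = \left(-228 + 25\right) \left(-3 + 6\right) 7 = - 203 \cdot 3 \cdot 7 = \left(-203\right) 21 = -4263$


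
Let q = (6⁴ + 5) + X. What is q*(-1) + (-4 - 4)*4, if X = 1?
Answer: -1334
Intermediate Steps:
q = 1302 (q = (6⁴ + 5) + 1 = (1296 + 5) + 1 = 1301 + 1 = 1302)
q*(-1) + (-4 - 4)*4 = 1302*(-1) + (-4 - 4)*4 = -1302 - 8*4 = -1302 - 32 = -1334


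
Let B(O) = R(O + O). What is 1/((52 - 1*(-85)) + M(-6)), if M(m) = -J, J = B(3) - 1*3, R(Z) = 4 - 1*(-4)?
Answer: 1/132 ≈ 0.0075758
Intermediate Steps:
R(Z) = 8 (R(Z) = 4 + 4 = 8)
B(O) = 8
J = 5 (J = 8 - 1*3 = 8 - 3 = 5)
M(m) = -5 (M(m) = -1*5 = -5)
1/((52 - 1*(-85)) + M(-6)) = 1/((52 - 1*(-85)) - 5) = 1/((52 + 85) - 5) = 1/(137 - 5) = 1/132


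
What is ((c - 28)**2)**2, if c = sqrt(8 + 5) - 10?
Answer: (38 - sqrt(13))**4 ≈ 1.3994e+6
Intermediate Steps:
c = -10 + sqrt(13) (c = sqrt(13) - 10 = -10 + sqrt(13) ≈ -6.3944)
((c - 28)**2)**2 = (((-10 + sqrt(13)) - 28)**2)**2 = ((-38 + sqrt(13))**2)**2 = (-38 + sqrt(13))**4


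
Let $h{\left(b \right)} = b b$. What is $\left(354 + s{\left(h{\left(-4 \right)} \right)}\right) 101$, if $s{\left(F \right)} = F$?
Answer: $37370$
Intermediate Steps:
$h{\left(b \right)} = b^{2}$
$\left(354 + s{\left(h{\left(-4 \right)} \right)}\right) 101 = \left(354 + \left(-4\right)^{2}\right) 101 = \left(354 + 16\right) 101 = 370 \cdot 101 = 37370$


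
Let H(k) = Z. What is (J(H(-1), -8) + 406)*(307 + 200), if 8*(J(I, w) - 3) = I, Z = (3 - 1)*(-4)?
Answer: 206856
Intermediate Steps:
Z = -8 (Z = 2*(-4) = -8)
H(k) = -8
J(I, w) = 3 + I/8
(J(H(-1), -8) + 406)*(307 + 200) = ((3 + (1/8)*(-8)) + 406)*(307 + 200) = ((3 - 1) + 406)*507 = (2 + 406)*507 = 408*507 = 206856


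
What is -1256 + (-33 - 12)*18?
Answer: -2066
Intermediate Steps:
-1256 + (-33 - 12)*18 = -1256 - 45*18 = -1256 - 810 = -2066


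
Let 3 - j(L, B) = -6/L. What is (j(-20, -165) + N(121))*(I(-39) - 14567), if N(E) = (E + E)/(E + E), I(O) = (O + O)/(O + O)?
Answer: -269471/5 ≈ -53894.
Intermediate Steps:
I(O) = 1 (I(O) = (2*O)/((2*O)) = (2*O)*(1/(2*O)) = 1)
j(L, B) = 3 + 6/L (j(L, B) = 3 - (-6)/L = 3 + 6/L)
N(E) = 1 (N(E) = (2*E)/((2*E)) = (2*E)*(1/(2*E)) = 1)
(j(-20, -165) + N(121))*(I(-39) - 14567) = ((3 + 6/(-20)) + 1)*(1 - 14567) = ((3 + 6*(-1/20)) + 1)*(-14566) = ((3 - 3/10) + 1)*(-14566) = (27/10 + 1)*(-14566) = (37/10)*(-14566) = -269471/5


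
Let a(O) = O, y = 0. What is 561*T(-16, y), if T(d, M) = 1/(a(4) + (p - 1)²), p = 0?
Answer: 561/5 ≈ 112.20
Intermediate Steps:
T(d, M) = ⅕ (T(d, M) = 1/(4 + (0 - 1)²) = 1/(4 + (-1)²) = 1/(4 + 1) = 1/5 = ⅕)
561*T(-16, y) = 561*(⅕) = 561/5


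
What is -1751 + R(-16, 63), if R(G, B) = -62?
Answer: -1813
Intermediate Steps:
-1751 + R(-16, 63) = -1751 - 62 = -1813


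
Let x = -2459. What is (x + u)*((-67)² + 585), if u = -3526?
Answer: -30367890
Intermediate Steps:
(x + u)*((-67)² + 585) = (-2459 - 3526)*((-67)² + 585) = -5985*(4489 + 585) = -5985*5074 = -30367890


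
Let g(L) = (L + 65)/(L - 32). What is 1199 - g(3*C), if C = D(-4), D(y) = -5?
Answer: 56403/47 ≈ 1200.1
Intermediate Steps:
C = -5
g(L) = (65 + L)/(-32 + L)
1199 - g(3*C) = 1199 - (65 + 3*(-5))/(-32 + 3*(-5)) = 1199 - (65 - 15)/(-32 - 15) = 1199 - 50/(-47) = 1199 - (-1)*50/47 = 1199 - 1*(-50/47) = 1199 + 50/47 = 56403/47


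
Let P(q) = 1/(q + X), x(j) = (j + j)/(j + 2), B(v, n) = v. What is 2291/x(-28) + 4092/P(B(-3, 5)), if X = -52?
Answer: -6271897/28 ≈ -2.2400e+5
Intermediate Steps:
x(j) = 2*j/(2 + j) (x(j) = (2*j)/(2 + j) = 2*j/(2 + j))
P(q) = 1/(-52 + q) (P(q) = 1/(q - 52) = 1/(-52 + q))
2291/x(-28) + 4092/P(B(-3, 5)) = 2291/((2*(-28)/(2 - 28))) + 4092/(1/(-52 - 3)) = 2291/((2*(-28)/(-26))) + 4092/(1/(-55)) = 2291/((2*(-28)*(-1/26))) + 4092/(-1/55) = 2291/(28/13) + 4092*(-55) = 2291*(13/28) - 225060 = 29783/28 - 225060 = -6271897/28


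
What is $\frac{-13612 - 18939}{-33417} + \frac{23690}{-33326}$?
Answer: $\frac{146572948}{556827471} \approx 0.26323$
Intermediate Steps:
$\frac{-13612 - 18939}{-33417} + \frac{23690}{-33326} = \left(-32551\right) \left(- \frac{1}{33417}\right) + 23690 \left(- \frac{1}{33326}\right) = \frac{32551}{33417} - \frac{11845}{16663} = \frac{146572948}{556827471}$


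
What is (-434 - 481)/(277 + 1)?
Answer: -915/278 ≈ -3.2914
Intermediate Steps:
(-434 - 481)/(277 + 1) = -915/278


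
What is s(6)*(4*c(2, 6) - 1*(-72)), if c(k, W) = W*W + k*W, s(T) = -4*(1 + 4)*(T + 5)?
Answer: -58080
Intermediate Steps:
s(T) = -100 - 20*T (s(T) = -20*(5 + T) = -4*(25 + 5*T) = -100 - 20*T)
c(k, W) = W² + W*k
s(6)*(4*c(2, 6) - 1*(-72)) = (-100 - 20*6)*(4*(6*(6 + 2)) - 1*(-72)) = (-100 - 120)*(4*(6*8) + 72) = -220*(4*48 + 72) = -220*(192 + 72) = -220*264 = -58080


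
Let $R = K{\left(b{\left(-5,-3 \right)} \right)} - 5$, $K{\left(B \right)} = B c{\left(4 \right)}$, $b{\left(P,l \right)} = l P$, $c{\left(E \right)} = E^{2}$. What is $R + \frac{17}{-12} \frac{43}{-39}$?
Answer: $\frac{110711}{468} \approx 236.56$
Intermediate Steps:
$b{\left(P,l \right)} = P l$
$K{\left(B \right)} = 16 B$ ($K{\left(B \right)} = B 4^{2} = B 16 = 16 B$)
$R = 235$ ($R = 16 \left(\left(-5\right) \left(-3\right)\right) - 5 = 16 \cdot 15 - 5 = 240 - 5 = 235$)
$R + \frac{17}{-12} \frac{43}{-39} = 235 + \frac{17}{-12} \frac{43}{-39} = 235 + 17 \left(- \frac{1}{12}\right) 43 \left(- \frac{1}{39}\right) = 235 - - \frac{731}{468} = 235 + \frac{731}{468} = \frac{110711}{468}$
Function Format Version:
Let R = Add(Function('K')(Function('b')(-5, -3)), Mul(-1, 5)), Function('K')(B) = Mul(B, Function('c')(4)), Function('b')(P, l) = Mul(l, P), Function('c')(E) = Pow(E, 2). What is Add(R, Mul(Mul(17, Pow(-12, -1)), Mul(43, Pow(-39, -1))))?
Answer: Rational(110711, 468) ≈ 236.56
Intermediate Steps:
Function('b')(P, l) = Mul(P, l)
Function('K')(B) = Mul(16, B) (Function('K')(B) = Mul(B, Pow(4, 2)) = Mul(B, 16) = Mul(16, B))
R = 235 (R = Add(Mul(16, Mul(-5, -3)), Mul(-1, 5)) = Add(Mul(16, 15), -5) = Add(240, -5) = 235)
Add(R, Mul(Mul(17, Pow(-12, -1)), Mul(43, Pow(-39, -1)))) = Add(235, Mul(Mul(17, Pow(-12, -1)), Mul(43, Pow(-39, -1)))) = Add(235, Mul(Mul(17, Rational(-1, 12)), Mul(43, Rational(-1, 39)))) = Add(235, Mul(Rational(-17, 12), Rational(-43, 39))) = Add(235, Rational(731, 468)) = Rational(110711, 468)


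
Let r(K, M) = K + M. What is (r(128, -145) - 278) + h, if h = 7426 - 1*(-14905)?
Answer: 22036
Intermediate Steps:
h = 22331 (h = 7426 + 14905 = 22331)
(r(128, -145) - 278) + h = ((128 - 145) - 278) + 22331 = (-17 - 278) + 22331 = -295 + 22331 = 22036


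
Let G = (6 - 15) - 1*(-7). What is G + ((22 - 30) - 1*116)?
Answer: -126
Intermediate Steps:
G = -2 (G = -9 + 7 = -2)
G + ((22 - 30) - 1*116) = -2 + ((22 - 30) - 1*116) = -2 + (-8 - 116) = -2 - 124 = -126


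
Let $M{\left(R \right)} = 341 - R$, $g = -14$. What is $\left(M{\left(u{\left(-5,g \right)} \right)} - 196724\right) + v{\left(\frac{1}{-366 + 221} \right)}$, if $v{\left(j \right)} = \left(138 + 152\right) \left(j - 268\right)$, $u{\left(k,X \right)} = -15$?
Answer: $-274090$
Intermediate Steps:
$v{\left(j \right)} = -77720 + 290 j$ ($v{\left(j \right)} = 290 \left(-268 + j\right) = -77720 + 290 j$)
$\left(M{\left(u{\left(-5,g \right)} \right)} - 196724\right) + v{\left(\frac{1}{-366 + 221} \right)} = \left(\left(341 - -15\right) - 196724\right) - \left(77720 - \frac{290}{-366 + 221}\right) = \left(\left(341 + 15\right) - 196724\right) - \left(77720 - \frac{290}{-145}\right) = \left(356 - 196724\right) + \left(-77720 + 290 \left(- \frac{1}{145}\right)\right) = -196368 - 77722 = -274090$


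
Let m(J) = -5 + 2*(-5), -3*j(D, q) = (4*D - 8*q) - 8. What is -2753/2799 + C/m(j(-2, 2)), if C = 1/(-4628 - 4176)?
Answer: -121186127/123211980 ≈ -0.98356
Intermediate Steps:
j(D, q) = 8/3 - 4*D/3 + 8*q/3 (j(D, q) = -((4*D - 8*q) - 8)/3 = -((-8*q + 4*D) - 8)/3 = -(-8 - 8*q + 4*D)/3 = 8/3 - 4*D/3 + 8*q/3)
m(J) = -15 (m(J) = -5 - 10 = -15)
C = -1/8804 (C = 1/(-8804) = -1/8804 ≈ -0.00011358)
-2753/2799 + C/m(j(-2, 2)) = -2753/2799 - 1/8804/(-15) = -2753*1/2799 - 1/8804*(-1/15) = -2753/2799 + 1/132060 = -121186127/123211980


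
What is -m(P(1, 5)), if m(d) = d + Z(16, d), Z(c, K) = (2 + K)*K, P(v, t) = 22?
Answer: -550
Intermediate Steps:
Z(c, K) = K*(2 + K)
m(d) = d + d*(2 + d)
-m(P(1, 5)) = -22*(3 + 22) = -22*25 = -1*550 = -550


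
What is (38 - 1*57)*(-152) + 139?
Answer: 3027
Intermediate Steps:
(38 - 1*57)*(-152) + 139 = (38 - 57)*(-152) + 139 = -19*(-152) + 139 = 2888 + 139 = 3027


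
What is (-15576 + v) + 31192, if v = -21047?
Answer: -5431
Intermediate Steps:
(-15576 + v) + 31192 = (-15576 - 21047) + 31192 = -36623 + 31192 = -5431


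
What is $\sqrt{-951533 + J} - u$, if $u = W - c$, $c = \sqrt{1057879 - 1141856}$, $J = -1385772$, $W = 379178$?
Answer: $-379178 + i \sqrt{83977} + i \sqrt{2337305} \approx -3.7918 \cdot 10^{5} + 1818.6 i$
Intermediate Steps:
$c = i \sqrt{83977}$ ($c = \sqrt{-83977} = i \sqrt{83977} \approx 289.79 i$)
$u = 379178 - i \sqrt{83977} \approx 3.7918 \cdot 10^{5} - 289.79 i$
$\sqrt{-951533 + J} - u = \sqrt{-951533 - 1385772} - \left(379178 - i \sqrt{83977}\right) = \sqrt{-2337305} - \left(379178 - i \sqrt{83977}\right) = i \sqrt{2337305} - \left(379178 - i \sqrt{83977}\right) = -379178 + i \sqrt{83977} + i \sqrt{2337305}$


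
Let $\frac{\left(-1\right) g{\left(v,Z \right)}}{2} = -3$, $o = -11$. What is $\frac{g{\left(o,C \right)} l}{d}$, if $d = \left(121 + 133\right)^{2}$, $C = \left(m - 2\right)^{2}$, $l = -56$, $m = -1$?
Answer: $- \frac{84}{16129} \approx -0.005208$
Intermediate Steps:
$C = 9$ ($C = \left(-1 - 2\right)^{2} = \left(-3\right)^{2} = 9$)
$g{\left(v,Z \right)} = 6$ ($g{\left(v,Z \right)} = \left(-2\right) \left(-3\right) = 6$)
$d = 64516$ ($d = 254^{2} = 64516$)
$\frac{g{\left(o,C \right)} l}{d} = \frac{6 \left(-56\right)}{64516} = \left(-336\right) \frac{1}{64516} = - \frac{84}{16129}$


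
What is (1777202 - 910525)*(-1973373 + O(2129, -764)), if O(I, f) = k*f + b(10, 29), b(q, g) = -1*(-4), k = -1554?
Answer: -681306056501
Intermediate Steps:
b(q, g) = 4
O(I, f) = 4 - 1554*f (O(I, f) = -1554*f + 4 = 4 - 1554*f)
(1777202 - 910525)*(-1973373 + O(2129, -764)) = (1777202 - 910525)*(-1973373 + (4 - 1554*(-764))) = 866677*(-1973373 + (4 + 1187256)) = 866677*(-1973373 + 1187260) = 866677*(-786113) = -681306056501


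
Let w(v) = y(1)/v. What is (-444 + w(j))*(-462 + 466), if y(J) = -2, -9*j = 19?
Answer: -33672/19 ≈ -1772.2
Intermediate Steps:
j = -19/9 (j = -⅑*19 = -19/9 ≈ -2.1111)
w(v) = -2/v
(-444 + w(j))*(-462 + 466) = (-444 - 2/(-19/9))*(-462 + 466) = (-444 - 2*(-9/19))*4 = (-444 + 18/19)*4 = -8418/19*4 = -33672/19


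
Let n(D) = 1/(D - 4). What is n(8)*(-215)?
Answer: -215/4 ≈ -53.750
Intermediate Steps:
n(D) = 1/(-4 + D)
n(8)*(-215) = -215/(-4 + 8) = -215/4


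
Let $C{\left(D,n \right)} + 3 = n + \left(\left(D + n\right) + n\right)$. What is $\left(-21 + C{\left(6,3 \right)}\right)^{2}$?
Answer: $81$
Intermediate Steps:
$C{\left(D,n \right)} = -3 + D + 3 n$ ($C{\left(D,n \right)} = -3 + \left(n + \left(\left(D + n\right) + n\right)\right) = -3 + \left(n + \left(D + 2 n\right)\right) = -3 + \left(D + 3 n\right) = -3 + D + 3 n$)
$\left(-21 + C{\left(6,3 \right)}\right)^{2} = \left(-21 + \left(-3 + 6 + 3 \cdot 3\right)\right)^{2} = \left(-21 + \left(-3 + 6 + 9\right)\right)^{2} = \left(-21 + 12\right)^{2} = \left(-9\right)^{2} = 81$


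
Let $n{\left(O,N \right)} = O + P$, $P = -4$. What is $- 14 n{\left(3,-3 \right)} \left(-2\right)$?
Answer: $-28$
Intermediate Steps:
$n{\left(O,N \right)} = -4 + O$ ($n{\left(O,N \right)} = O - 4 = -4 + O$)
$- 14 n{\left(3,-3 \right)} \left(-2\right) = - 14 \left(-4 + 3\right) \left(-2\right) = \left(-14\right) \left(-1\right) \left(-2\right) = 14 \left(-2\right) = -28$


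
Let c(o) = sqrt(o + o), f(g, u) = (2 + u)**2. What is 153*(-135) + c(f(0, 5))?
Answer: -20655 + 7*sqrt(2) ≈ -20645.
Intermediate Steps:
c(o) = sqrt(2)*sqrt(o) (c(o) = sqrt(2*o) = sqrt(2)*sqrt(o))
153*(-135) + c(f(0, 5)) = 153*(-135) + sqrt(2)*sqrt((2 + 5)**2) = -20655 + sqrt(2)*sqrt(7**2) = -20655 + sqrt(2)*sqrt(49) = -20655 + sqrt(2)*7 = -20655 + 7*sqrt(2)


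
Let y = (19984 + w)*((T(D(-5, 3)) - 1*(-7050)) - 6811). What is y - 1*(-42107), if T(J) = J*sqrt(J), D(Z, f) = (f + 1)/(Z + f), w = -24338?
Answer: -998499 + 8708*I*sqrt(2) ≈ -9.985e+5 + 12315.0*I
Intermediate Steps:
D(Z, f) = (1 + f)/(Z + f)
T(J) = J**(3/2)
y = -1040606 + 8708*I*sqrt(2) (y = (19984 - 24338)*((((1 + 3)/(-5 + 3))**(3/2) - 1*(-7050)) - 6811) = -4354*(((4/(-2))**(3/2) + 7050) - 6811) = -4354*(((-1/2*4)**(3/2) + 7050) - 6811) = -4354*(((-2)**(3/2) + 7050) - 6811) = -4354*((-2*I*sqrt(2) + 7050) - 6811) = -4354*((7050 - 2*I*sqrt(2)) - 6811) = -4354*(239 - 2*I*sqrt(2)) = -1040606 + 8708*I*sqrt(2) ≈ -1.0406e+6 + 12315.0*I)
y - 1*(-42107) = (-1040606 + 8708*I*sqrt(2)) - 1*(-42107) = (-1040606 + 8708*I*sqrt(2)) + 42107 = -998499 + 8708*I*sqrt(2)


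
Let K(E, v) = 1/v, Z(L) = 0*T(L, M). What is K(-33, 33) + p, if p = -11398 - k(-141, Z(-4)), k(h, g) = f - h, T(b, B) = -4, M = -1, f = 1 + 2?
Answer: -380885/33 ≈ -11542.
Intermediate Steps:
f = 3
Z(L) = 0 (Z(L) = 0*(-4) = 0)
k(h, g) = 3 - h
p = -11542 (p = -11398 - (3 - 1*(-141)) = -11398 - (3 + 141) = -11398 - 1*144 = -11398 - 144 = -11542)
K(-33, 33) + p = 1/33 - 11542 = -380885/33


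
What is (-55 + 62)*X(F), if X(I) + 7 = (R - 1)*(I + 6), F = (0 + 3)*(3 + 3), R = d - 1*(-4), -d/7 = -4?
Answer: 5159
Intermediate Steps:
d = 28 (d = -7*(-4) = 28)
R = 32 (R = 28 - 1*(-4) = 28 + 4 = 32)
F = 18 (F = 3*6 = 18)
X(I) = 179 + 31*I (X(I) = -7 + (32 - 1)*(I + 6) = -7 + 31*(6 + I) = -7 + (186 + 31*I) = 179 + 31*I)
(-55 + 62)*X(F) = (-55 + 62)*(179 + 31*18) = 7*(179 + 558) = 7*737 = 5159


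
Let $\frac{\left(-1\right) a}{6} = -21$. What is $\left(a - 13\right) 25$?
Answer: $2825$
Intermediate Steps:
$a = 126$ ($a = \left(-6\right) \left(-21\right) = 126$)
$\left(a - 13\right) 25 = \left(126 - 13\right) 25 = 113 \cdot 25 = 2825$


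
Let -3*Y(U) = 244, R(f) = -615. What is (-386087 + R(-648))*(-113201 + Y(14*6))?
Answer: 131419514594/3 ≈ 4.3806e+10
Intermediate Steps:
Y(U) = -244/3 (Y(U) = -⅓*244 = -244/3)
(-386087 + R(-648))*(-113201 + Y(14*6)) = (-386087 - 615)*(-113201 - 244/3) = -386702*(-339847/3) = 131419514594/3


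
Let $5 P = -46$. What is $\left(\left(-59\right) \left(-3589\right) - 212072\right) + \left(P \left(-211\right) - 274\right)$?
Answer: $\frac{6731}{5} \approx 1346.2$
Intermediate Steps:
$P = - \frac{46}{5}$ ($P = \frac{1}{5} \left(-46\right) = - \frac{46}{5} \approx -9.2$)
$\left(\left(-59\right) \left(-3589\right) - 212072\right) + \left(P \left(-211\right) - 274\right) = \left(\left(-59\right) \left(-3589\right) - 212072\right) - - \frac{8336}{5} = \left(211751 - 212072\right) + \left(\frac{9706}{5} - 274\right) = -321 + \frac{8336}{5} = \frac{6731}{5}$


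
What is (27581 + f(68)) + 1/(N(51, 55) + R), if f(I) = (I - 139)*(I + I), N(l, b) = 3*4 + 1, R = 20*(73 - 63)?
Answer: 3818026/213 ≈ 17925.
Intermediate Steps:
R = 200 (R = 20*10 = 200)
N(l, b) = 13 (N(l, b) = 12 + 1 = 13)
f(I) = 2*I*(-139 + I) (f(I) = (-139 + I)*(2*I) = 2*I*(-139 + I))
(27581 + f(68)) + 1/(N(51, 55) + R) = (27581 + 2*68*(-139 + 68)) + 1/(13 + 200) = (27581 + 2*68*(-71)) + 1/213 = (27581 - 9656) + 1/213 = 17925 + 1/213 = 3818026/213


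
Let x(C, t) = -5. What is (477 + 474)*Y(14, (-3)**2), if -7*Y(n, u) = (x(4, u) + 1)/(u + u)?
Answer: 634/21 ≈ 30.190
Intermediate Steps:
Y(n, u) = 2/(7*u) (Y(n, u) = -(-5 + 1)/(7*(u + u)) = -(-4)/(7*(2*u)) = -(-4)*1/(2*u)/7 = -(-2)/(7*u) = 2/(7*u))
(477 + 474)*Y(14, (-3)**2) = (477 + 474)*(2/(7*((-3)**2))) = 951*((2/7)/9) = 951*((2/7)*(1/9)) = 951*(2/63) = 634/21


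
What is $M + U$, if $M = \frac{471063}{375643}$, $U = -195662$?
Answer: $- \frac{73498589603}{375643} \approx -1.9566 \cdot 10^{5}$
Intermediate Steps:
$M = \frac{471063}{375643}$ ($M = 471063 \cdot \frac{1}{375643} = \frac{471063}{375643} \approx 1.254$)
$M + U = \frac{471063}{375643} - 195662 = - \frac{73498589603}{375643}$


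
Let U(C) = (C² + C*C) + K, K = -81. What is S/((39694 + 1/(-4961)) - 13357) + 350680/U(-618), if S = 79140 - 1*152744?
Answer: -58267499613367/24948039675888 ≈ -2.3356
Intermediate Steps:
S = -73604 (S = 79140 - 152744 = -73604)
U(C) = -81 + 2*C² (U(C) = (C² + C*C) - 81 = (C² + C²) - 81 = 2*C² - 81 = -81 + 2*C²)
S/((39694 + 1/(-4961)) - 13357) + 350680/U(-618) = -73604/((39694 + 1/(-4961)) - 13357) + 350680/(-81 + 2*(-618)²) = -73604/((39694 - 1/4961) - 13357) + 350680/(-81 + 2*381924) = -73604/(196921933/4961 - 13357) + 350680/(-81 + 763848) = -73604/130657856/4961 + 350680/763767 = -73604*4961/130657856 + 350680*(1/763767) = -91287361/32664464 + 350680/763767 = -58267499613367/24948039675888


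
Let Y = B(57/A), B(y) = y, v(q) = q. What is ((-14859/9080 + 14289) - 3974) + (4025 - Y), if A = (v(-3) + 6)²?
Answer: 390404503/27240 ≈ 14332.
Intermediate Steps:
A = 9 (A = (-3 + 6)² = 3² = 9)
Y = 19/3 (Y = 57/9 = 57*(⅑) = 19/3 ≈ 6.3333)
((-14859/9080 + 14289) - 3974) + (4025 - Y) = ((-14859/9080 + 14289) - 3974) + (4025 - 1*19/3) = ((-14859*1/9080 + 14289) - 3974) + (4025 - 19/3) = ((-14859/9080 + 14289) - 3974) + 12056/3 = (129729261/9080 - 3974) + 12056/3 = 93645341/9080 + 12056/3 = 390404503/27240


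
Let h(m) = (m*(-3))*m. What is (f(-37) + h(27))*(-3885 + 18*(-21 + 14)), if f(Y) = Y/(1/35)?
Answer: 13966302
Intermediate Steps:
f(Y) = 35*Y (f(Y) = Y/(1/35) = Y*35 = 35*Y)
h(m) = -3*m² (h(m) = (-3*m)*m = -3*m²)
(f(-37) + h(27))*(-3885 + 18*(-21 + 14)) = (35*(-37) - 3*27²)*(-3885 + 18*(-21 + 14)) = (-1295 - 3*729)*(-3885 + 18*(-7)) = (-1295 - 2187)*(-3885 - 126) = -3482*(-4011) = 13966302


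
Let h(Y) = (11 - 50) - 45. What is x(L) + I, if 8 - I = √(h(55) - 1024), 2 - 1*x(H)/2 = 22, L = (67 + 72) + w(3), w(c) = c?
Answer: -32 - 2*I*√277 ≈ -32.0 - 33.287*I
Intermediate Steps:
L = 142 (L = (67 + 72) + 3 = 139 + 3 = 142)
h(Y) = -84 (h(Y) = -39 - 45 = -84)
x(H) = -40 (x(H) = 4 - 2*22 = 4 - 44 = -40)
I = 8 - 2*I*√277 (I = 8 - √(-84 - 1024) = 8 - √(-1108) = 8 - 2*I*√277 ≈ 8.0 - 33.287*I)
x(L) + I = -40 + (8 - 2*I*√277) = -32 - 2*I*√277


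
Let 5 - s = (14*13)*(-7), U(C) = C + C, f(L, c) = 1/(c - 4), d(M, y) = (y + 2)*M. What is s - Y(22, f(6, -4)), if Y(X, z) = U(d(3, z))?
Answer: 5071/4 ≈ 1267.8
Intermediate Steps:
d(M, y) = M*(2 + y) (d(M, y) = (2 + y)*M = M*(2 + y))
f(L, c) = 1/(-4 + c)
U(C) = 2*C
Y(X, z) = 12 + 6*z (Y(X, z) = 2*(3*(2 + z)) = 2*(6 + 3*z) = 12 + 6*z)
s = 1279 (s = 5 - 14*13*(-7) = 5 - 182*(-7) = 5 - 1*(-1274) = 5 + 1274 = 1279)
s - Y(22, f(6, -4)) = 1279 - (12 + 6/(-4 - 4)) = 1279 - (12 + 6/(-8)) = 1279 - (12 + 6*(-⅛)) = 1279 - (12 - ¾) = 1279 - 1*45/4 = 1279 - 45/4 = 5071/4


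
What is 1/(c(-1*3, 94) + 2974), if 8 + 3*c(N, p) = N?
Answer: 3/8911 ≈ 0.00033666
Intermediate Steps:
c(N, p) = -8/3 + N/3
1/(c(-1*3, 94) + 2974) = 1/((-8/3 + (-1*3)/3) + 2974) = 1/((-8/3 + (⅓)*(-3)) + 2974) = 1/((-8/3 - 1) + 2974) = 1/(-11/3 + 2974) = 1/(8911/3) = 3/8911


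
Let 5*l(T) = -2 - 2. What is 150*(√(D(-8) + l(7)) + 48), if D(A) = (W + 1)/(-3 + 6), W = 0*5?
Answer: 7200 + 10*I*√105 ≈ 7200.0 + 102.47*I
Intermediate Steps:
W = 0
l(T) = -⅘ (l(T) = (-2 - 2)/5 = (⅕)*(-4) = -⅘)
D(A) = ⅓ (D(A) = (0 + 1)/(-3 + 6) = 1/3 = 1*(⅓) = ⅓)
150*(√(D(-8) + l(7)) + 48) = 150*(√(⅓ - ⅘) + 48) = 150*(√(-7/15) + 48) = 150*(I*√105/15 + 48) = 150*(48 + I*√105/15) = 7200 + 10*I*√105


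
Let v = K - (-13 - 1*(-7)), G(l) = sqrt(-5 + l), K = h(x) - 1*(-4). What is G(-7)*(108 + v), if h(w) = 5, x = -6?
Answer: 246*I*sqrt(3) ≈ 426.08*I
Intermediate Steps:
K = 9 (K = 5 - 1*(-4) = 5 + 4 = 9)
v = 15 (v = 9 - (-13 - 1*(-7)) = 9 - (-13 + 7) = 9 - 1*(-6) = 9 + 6 = 15)
G(-7)*(108 + v) = sqrt(-5 - 7)*(108 + 15) = sqrt(-12)*123 = (2*I*sqrt(3))*123 = 246*I*sqrt(3)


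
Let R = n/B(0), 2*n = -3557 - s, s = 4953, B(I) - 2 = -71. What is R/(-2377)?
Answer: -185/7131 ≈ -0.025943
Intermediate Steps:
B(I) = -69 (B(I) = 2 - 71 = -69)
n = -4255 (n = (-3557 - 1*4953)/2 = (-3557 - 4953)/2 = (½)*(-8510) = -4255)
R = 185/3 (R = -4255/(-69) = -4255*(-1/69) = 185/3 ≈ 61.667)
R/(-2377) = (185/3)/(-2377) = (185/3)*(-1/2377) = -185/7131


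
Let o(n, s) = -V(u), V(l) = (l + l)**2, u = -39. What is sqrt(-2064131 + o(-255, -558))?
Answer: I*sqrt(2070215) ≈ 1438.8*I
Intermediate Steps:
V(l) = 4*l**2 (V(l) = (2*l)**2 = 4*l**2)
o(n, s) = -6084 (o(n, s) = -4*(-39)**2 = -4*1521 = -1*6084 = -6084)
sqrt(-2064131 + o(-255, -558)) = sqrt(-2064131 - 6084) = sqrt(-2070215) = I*sqrt(2070215)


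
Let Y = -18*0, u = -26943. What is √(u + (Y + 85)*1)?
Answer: I*√26858 ≈ 163.88*I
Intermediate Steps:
Y = 0
√(u + (Y + 85)*1) = √(-26943 + (0 + 85)*1) = √(-26943 + 85*1) = √(-26943 + 85) = √(-26858) = I*√26858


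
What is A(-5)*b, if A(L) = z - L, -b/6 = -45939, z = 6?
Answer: 3031974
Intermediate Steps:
b = 275634 (b = -6*(-45939) = 275634)
A(L) = 6 - L
A(-5)*b = (6 - 1*(-5))*275634 = (6 + 5)*275634 = 11*275634 = 3031974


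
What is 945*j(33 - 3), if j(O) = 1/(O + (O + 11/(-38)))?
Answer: 35910/2269 ≈ 15.826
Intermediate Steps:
j(O) = 1/(-11/38 + 2*O) (j(O) = 1/(O + (O + 11*(-1/38))) = 1/(O + (O - 11/38)) = 1/(O + (-11/38 + O)) = 1/(-11/38 + 2*O))
945*j(33 - 3) = 945*(38/(-11 + 76*(33 - 3))) = 945*(38/(-11 + 76*30)) = 945*(38/(-11 + 2280)) = 945*(38/2269) = 35910/2269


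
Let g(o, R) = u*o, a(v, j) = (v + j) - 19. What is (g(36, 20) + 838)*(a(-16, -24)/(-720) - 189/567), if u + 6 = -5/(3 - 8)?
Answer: -59549/360 ≈ -165.41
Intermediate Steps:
u = -5 (u = -6 - 5/(3 - 8) = -6 - 5/(-5) = -6 - ⅕*(-5) = -6 + 1 = -5)
a(v, j) = -19 + j + v (a(v, j) = (j + v) - 19 = -19 + j + v)
g(o, R) = -5*o
(g(36, 20) + 838)*(a(-16, -24)/(-720) - 189/567) = (-5*36 + 838)*((-19 - 24 - 16)/(-720) - 189/567) = (-180 + 838)*(-59*(-1/720) - 189*1/567) = 658*(59/720 - ⅓) = 658*(-181/720) = -59549/360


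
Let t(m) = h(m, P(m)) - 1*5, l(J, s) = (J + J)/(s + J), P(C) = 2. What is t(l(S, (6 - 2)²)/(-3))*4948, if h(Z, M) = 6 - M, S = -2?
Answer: -4948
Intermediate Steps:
l(J, s) = 2*J/(J + s) (l(J, s) = (2*J)/(J + s) = 2*J/(J + s))
t(m) = -1 (t(m) = (6 - 1*2) - 1*5 = (6 - 2) - 5 = 4 - 5 = -1)
t(l(S, (6 - 2)²)/(-3))*4948 = -1*4948 = -4948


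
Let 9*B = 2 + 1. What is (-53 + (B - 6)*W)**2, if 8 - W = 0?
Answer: 87025/9 ≈ 9669.4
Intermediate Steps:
W = 8 (W = 8 - 1*0 = 8 + 0 = 8)
B = 1/3 (B = (2 + 1)/9 = (1/9)*3 = 1/3 ≈ 0.33333)
(-53 + (B - 6)*W)**2 = (-53 + (1/3 - 6)*8)**2 = (-53 - 17/3*8)**2 = (-53 - 136/3)**2 = (-295/3)**2 = 87025/9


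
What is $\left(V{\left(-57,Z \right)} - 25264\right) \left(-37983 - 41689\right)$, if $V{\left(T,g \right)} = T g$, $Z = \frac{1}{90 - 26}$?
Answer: $\frac{16103234927}{8} \approx 2.0129 \cdot 10^{9}$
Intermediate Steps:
$Z = \frac{1}{64} \approx 0.015625$
$\left(V{\left(-57,Z \right)} - 25264\right) \left(-37983 - 41689\right) = \left(\left(-57\right) \frac{1}{64} - 25264\right) \left(-37983 - 41689\right) = \left(- \frac{57}{64} - 25264\right) \left(-79672\right) = \left(- \frac{1616953}{64}\right) \left(-79672\right) = \frac{16103234927}{8}$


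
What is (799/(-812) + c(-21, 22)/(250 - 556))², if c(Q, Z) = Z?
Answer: 17207930041/15434583696 ≈ 1.1149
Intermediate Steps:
(799/(-812) + c(-21, 22)/(250 - 556))² = (799/(-812) + 22/(250 - 556))² = (799*(-1/812) + 22/(-306))² = (-799/812 + 22*(-1/306))² = (-799/812 - 11/153)² = (-131179/124236)² = 17207930041/15434583696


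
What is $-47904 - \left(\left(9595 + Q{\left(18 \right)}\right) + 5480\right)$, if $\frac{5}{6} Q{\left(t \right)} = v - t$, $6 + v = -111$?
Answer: $-62817$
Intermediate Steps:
$v = -117$ ($v = -6 - 111 = -117$)
$Q{\left(t \right)} = - \frac{702}{5} - \frac{6 t}{5}$ ($Q{\left(t \right)} = \frac{6 \left(-117 - t\right)}{5} = - \frac{702}{5} - \frac{6 t}{5}$)
$-47904 - \left(\left(9595 + Q{\left(18 \right)}\right) + 5480\right) = -47904 - \left(\left(9595 - 162\right) + 5480\right) = -47904 - \left(9433 + 5480\right) = -47904 - 14913 = -62817$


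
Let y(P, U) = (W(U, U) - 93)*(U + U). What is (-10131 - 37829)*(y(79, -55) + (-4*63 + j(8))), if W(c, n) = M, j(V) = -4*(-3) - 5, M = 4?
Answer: -457778200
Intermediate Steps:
j(V) = 7 (j(V) = 12 - 5 = 7)
W(c, n) = 4
y(P, U) = -178*U (y(P, U) = (4 - 93)*(U + U) = -178*U)
(-10131 - 37829)*(y(79, -55) + (-4*63 + j(8))) = (-10131 - 37829)*(-178*(-55) + (-4*63 + 7)) = -47960*(9790 + (-252 + 7)) = -47960*(9790 - 245) = -47960*9545 = -457778200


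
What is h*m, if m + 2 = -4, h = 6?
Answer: -36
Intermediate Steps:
m = -6 (m = -2 - 4 = -6)
h*m = 6*(-6) = -36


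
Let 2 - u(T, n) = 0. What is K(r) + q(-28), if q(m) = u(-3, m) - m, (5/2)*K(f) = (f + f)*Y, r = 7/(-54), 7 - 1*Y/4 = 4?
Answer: 1294/45 ≈ 28.756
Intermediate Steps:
Y = 12 (Y = 28 - 4*4 = 28 - 16 = 12)
u(T, n) = 2 (u(T, n) = 2 - 1*0 = 2 + 0 = 2)
r = -7/54 (r = 7*(-1/54) = -7/54 ≈ -0.12963)
K(f) = 48*f/5 (K(f) = 2*((f + f)*12)/5 = 2*((2*f)*12)/5 = 2*(24*f)/5 = 48*f/5)
q(m) = 2 - m
K(r) + q(-28) = (48/5)*(-7/54) + (2 - 1*(-28)) = -56/45 + (2 + 28) = -56/45 + 30 = 1294/45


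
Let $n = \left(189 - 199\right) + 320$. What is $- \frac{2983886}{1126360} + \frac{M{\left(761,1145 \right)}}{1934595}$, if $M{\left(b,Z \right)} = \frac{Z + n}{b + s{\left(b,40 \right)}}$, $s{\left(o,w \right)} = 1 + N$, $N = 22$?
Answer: $- \frac{37714377792529}{14236462771440} \approx -2.6491$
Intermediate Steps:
$n = 310$ ($n = -10 + 320 = 310$)
$s{\left(o,w \right)} = 23$ ($s{\left(o,w \right)} = 1 + 22 = 23$)
$M{\left(b,Z \right)} = \frac{310 + Z}{23 + b}$ ($M{\left(b,Z \right)} = \frac{Z + 310}{b + 23} = \frac{310 + Z}{23 + b}$)
$- \frac{2983886}{1126360} + \frac{M{\left(761,1145 \right)}}{1934595} = - \frac{2983886}{1126360} + \frac{\frac{1}{23 + 761} \left(310 + 1145\right)}{1934595} = \left(-2983886\right) \frac{1}{1126360} + \frac{1}{784} \cdot 1455 \cdot \frac{1}{1934595} = - \frac{1491943}{563180} + \frac{1}{784} \cdot 1455 \cdot \frac{1}{1934595} = - \frac{1491943}{563180} + \frac{1455}{784} \cdot \frac{1}{1934595} = - \frac{1491943}{563180} + \frac{97}{101114832} = - \frac{37714377792529}{14236462771440}$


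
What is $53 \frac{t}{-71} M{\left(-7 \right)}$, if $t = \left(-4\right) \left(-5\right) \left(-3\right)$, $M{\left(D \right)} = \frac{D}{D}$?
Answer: $\frac{3180}{71} \approx 44.789$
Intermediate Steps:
$M{\left(D \right)} = 1$
$t = -60$ ($t = 20 \left(-3\right) = -60$)
$53 \frac{t}{-71} M{\left(-7 \right)} = 53 \left(- \frac{60}{-71}\right) 1 = 53 \left(\left(-60\right) \left(- \frac{1}{71}\right)\right) 1 = 53 \cdot \frac{60}{71} \cdot 1 = \frac{3180}{71} \cdot 1 = \frac{3180}{71}$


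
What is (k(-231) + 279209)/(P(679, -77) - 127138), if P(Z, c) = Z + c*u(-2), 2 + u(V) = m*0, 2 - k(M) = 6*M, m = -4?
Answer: -280597/126305 ≈ -2.2216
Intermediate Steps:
k(M) = 2 - 6*M
u(V) = -2 (u(V) = -2 - 4*0 = -2 + 0 = -2)
P(Z, c) = Z - 2*c (P(Z, c) = Z + c*(-2) = Z - 2*c)
(k(-231) + 279209)/(P(679, -77) - 127138) = ((2 - 6*(-231)) + 279209)/((679 - 2*(-77)) - 127138) = ((2 + 1386) + 279209)/((679 + 154) - 127138) = (1388 + 279209)/(833 - 127138) = 280597/(-126305) = 280597*(-1/126305) = -280597/126305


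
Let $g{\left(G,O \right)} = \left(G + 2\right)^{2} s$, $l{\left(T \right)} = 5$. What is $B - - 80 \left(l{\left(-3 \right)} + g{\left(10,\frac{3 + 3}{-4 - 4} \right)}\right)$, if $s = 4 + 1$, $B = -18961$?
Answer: $39039$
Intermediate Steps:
$s = 5$
$g{\left(G,O \right)} = 5 \left(2 + G\right)^{2}$ ($g{\left(G,O \right)} = \left(G + 2\right)^{2} \cdot 5 = \left(2 + G\right)^{2} \cdot 5 = 5 \left(2 + G\right)^{2}$)
$B - - 80 \left(l{\left(-3 \right)} + g{\left(10,\frac{3 + 3}{-4 - 4} \right)}\right) = -18961 - - 80 \left(5 + 5 \left(2 + 10\right)^{2}\right) = -18961 - - 80 \left(5 + 5 \cdot 12^{2}\right) = -18961 - - 80 \left(5 + 5 \cdot 144\right) = -18961 - - 80 \left(5 + 720\right) = -18961 - \left(-80\right) 725 = -18961 - -58000 = -18961 + 58000 = 39039$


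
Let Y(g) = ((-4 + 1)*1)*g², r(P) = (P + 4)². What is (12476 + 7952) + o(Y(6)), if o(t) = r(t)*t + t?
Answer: -1147808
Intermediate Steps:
r(P) = (4 + P)²
Y(g) = -3*g² (Y(g) = (-3*1)*g² = -3*g²)
o(t) = t + t*(4 + t)² (o(t) = (4 + t)²*t + t = t*(4 + t)² + t = t + t*(4 + t)²)
(12476 + 7952) + o(Y(6)) = (12476 + 7952) + (-3*6²)*(1 + (4 - 3*6²)²) = 20428 + (-3*36)*(1 + (4 - 3*36)²) = 20428 - 108*(1 + (4 - 108)²) = 20428 - 108*(1 + (-104)²) = 20428 - 108*(1 + 10816) = 20428 - 108*10817 = 20428 - 1168236 = -1147808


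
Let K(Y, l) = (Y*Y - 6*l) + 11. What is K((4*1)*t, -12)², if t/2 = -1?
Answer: 21609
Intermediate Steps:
t = -2 (t = 2*(-1) = -2)
K(Y, l) = 11 + Y² - 6*l (K(Y, l) = (Y² - 6*l) + 11 = 11 + Y² - 6*l)
K((4*1)*t, -12)² = (11 + ((4*1)*(-2))² - 6*(-12))² = (11 + (4*(-2))² + 72)² = (11 + (-8)² + 72)² = (11 + 64 + 72)² = 147² = 21609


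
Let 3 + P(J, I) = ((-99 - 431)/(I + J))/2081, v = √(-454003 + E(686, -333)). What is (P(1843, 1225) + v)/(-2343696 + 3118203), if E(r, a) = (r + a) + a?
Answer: -9577027/2472423068778 + I*√453983/774507 ≈ -3.8735e-6 + 0.00086995*I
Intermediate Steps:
E(r, a) = r + 2*a (E(r, a) = (a + r) + a = r + 2*a)
v = I*√453983 (v = √(-454003 + (686 + 2*(-333))) = √(-454003 + (686 - 666)) = √(-454003 + 20) = √(-453983) = I*√453983 ≈ 673.78*I)
P(J, I) = -3 - 530/(2081*(I + J)) (P(J, I) = -3 + ((-99 - 431)/(I + J))/2081 = -3 - 530/(I + J)*(1/2081) = -3 - 530/(2081*(I + J)))
(P(1843, 1225) + v)/(-2343696 + 3118203) = ((-530/2081 - 3*1225 - 3*1843)/(1225 + 1843) + I*√453983)/(-2343696 + 3118203) = ((-530/2081 - 3675 - 5529)/3068 + I*√453983)/774507 = ((1/3068)*(-19154054/2081) + I*√453983)*(1/774507) = (-9577027/3192254 + I*√453983)*(1/774507) = -9577027/2472423068778 + I*√453983/774507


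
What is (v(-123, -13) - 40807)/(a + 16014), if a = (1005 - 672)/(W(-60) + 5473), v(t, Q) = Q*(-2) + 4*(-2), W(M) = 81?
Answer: -226542106/88942089 ≈ -2.5471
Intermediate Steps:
v(t, Q) = -8 - 2*Q (v(t, Q) = -2*Q - 8 = -8 - 2*Q)
a = 333/5554 (a = (1005 - 672)/(81 + 5473) = 333/5554 ≈ 0.059957)
(v(-123, -13) - 40807)/(a + 16014) = ((-8 - 2*(-13)) - 40807)/(333/5554 + 16014) = ((-8 + 26) - 40807)/(88942089/5554) = (18 - 40807)*(5554/88942089) = -40789*5554/88942089 = -226542106/88942089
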